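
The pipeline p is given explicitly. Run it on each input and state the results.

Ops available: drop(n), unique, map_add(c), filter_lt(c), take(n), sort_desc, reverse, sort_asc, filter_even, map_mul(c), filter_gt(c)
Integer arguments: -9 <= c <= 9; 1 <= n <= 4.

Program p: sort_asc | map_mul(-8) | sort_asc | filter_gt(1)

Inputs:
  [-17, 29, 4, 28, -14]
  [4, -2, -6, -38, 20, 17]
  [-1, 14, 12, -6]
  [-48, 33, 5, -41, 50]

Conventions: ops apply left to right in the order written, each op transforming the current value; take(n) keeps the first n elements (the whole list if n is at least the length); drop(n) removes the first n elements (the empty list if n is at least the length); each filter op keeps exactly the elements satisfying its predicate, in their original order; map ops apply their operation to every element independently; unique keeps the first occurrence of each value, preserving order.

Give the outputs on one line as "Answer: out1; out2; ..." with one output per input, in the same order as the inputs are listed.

[112, 136]; [16, 48, 304]; [8, 48]; [328, 384]

Execution, op by op:
  [-17, 29, 4, 28, -14] -> [-17, -14, 4, 28, 29] -> [136, 112, -32, -224, -232] -> [-232, -224, -32, 112, 136] -> [112, 136]
  [4, -2, -6, -38, 20, 17] -> [-38, -6, -2, 4, 17, 20] -> [304, 48, 16, -32, -136, -160] -> [-160, -136, -32, 16, 48, 304] -> [16, 48, 304]
  [-1, 14, 12, -6] -> [-6, -1, 12, 14] -> [48, 8, -96, -112] -> [-112, -96, 8, 48] -> [8, 48]
  [-48, 33, 5, -41, 50] -> [-48, -41, 5, 33, 50] -> [384, 328, -40, -264, -400] -> [-400, -264, -40, 328, 384] -> [328, 384]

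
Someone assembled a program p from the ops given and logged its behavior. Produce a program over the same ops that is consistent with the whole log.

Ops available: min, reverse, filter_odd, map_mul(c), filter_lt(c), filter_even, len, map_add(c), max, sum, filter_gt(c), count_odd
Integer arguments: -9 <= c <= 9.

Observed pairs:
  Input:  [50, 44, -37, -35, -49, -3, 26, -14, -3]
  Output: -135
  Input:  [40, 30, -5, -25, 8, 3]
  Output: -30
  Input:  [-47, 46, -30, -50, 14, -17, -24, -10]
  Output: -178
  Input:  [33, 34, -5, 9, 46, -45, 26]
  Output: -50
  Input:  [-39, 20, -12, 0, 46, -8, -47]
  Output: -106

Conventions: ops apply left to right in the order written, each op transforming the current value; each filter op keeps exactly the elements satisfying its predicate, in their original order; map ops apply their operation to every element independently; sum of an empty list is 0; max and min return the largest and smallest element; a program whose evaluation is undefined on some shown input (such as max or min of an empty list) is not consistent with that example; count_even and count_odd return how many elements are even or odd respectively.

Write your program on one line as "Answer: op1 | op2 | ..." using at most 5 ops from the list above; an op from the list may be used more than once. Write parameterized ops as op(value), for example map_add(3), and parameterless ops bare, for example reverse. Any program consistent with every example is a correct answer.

reverse | filter_lt(-3) | reverse | sum

Check, running the answer program on each example:
  [50, 44, -37, -35, -49, -3, 26, -14, -3] -> [-3, -14, 26, -3, -49, -35, -37, 44, 50] -> [-14, -49, -35, -37] -> [-37, -35, -49, -14] -> -135
  [40, 30, -5, -25, 8, 3] -> [3, 8, -25, -5, 30, 40] -> [-25, -5] -> [-5, -25] -> -30
  [-47, 46, -30, -50, 14, -17, -24, -10] -> [-10, -24, -17, 14, -50, -30, 46, -47] -> [-10, -24, -17, -50, -30, -47] -> [-47, -30, -50, -17, -24, -10] -> -178
  [33, 34, -5, 9, 46, -45, 26] -> [26, -45, 46, 9, -5, 34, 33] -> [-45, -5] -> [-5, -45] -> -50
  [-39, 20, -12, 0, 46, -8, -47] -> [-47, -8, 46, 0, -12, 20, -39] -> [-47, -8, -12, -39] -> [-39, -12, -8, -47] -> -106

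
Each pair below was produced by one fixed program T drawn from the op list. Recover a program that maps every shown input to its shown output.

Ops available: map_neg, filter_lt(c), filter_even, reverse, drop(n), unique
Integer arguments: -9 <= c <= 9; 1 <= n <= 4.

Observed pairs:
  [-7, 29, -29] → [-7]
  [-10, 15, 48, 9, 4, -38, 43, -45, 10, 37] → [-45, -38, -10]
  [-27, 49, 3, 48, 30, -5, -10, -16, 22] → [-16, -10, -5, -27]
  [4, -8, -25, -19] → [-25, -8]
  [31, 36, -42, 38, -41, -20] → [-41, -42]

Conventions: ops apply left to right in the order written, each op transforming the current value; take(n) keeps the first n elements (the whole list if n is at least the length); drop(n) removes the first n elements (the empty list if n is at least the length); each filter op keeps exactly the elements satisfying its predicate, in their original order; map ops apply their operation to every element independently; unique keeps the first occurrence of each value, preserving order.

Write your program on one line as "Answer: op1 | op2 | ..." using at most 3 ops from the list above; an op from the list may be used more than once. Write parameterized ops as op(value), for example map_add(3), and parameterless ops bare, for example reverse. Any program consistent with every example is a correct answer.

reverse | drop(1) | filter_lt(0)

Check, running the answer program on each example:
  [-7, 29, -29] -> [-29, 29, -7] -> [29, -7] -> [-7]
  [-10, 15, 48, 9, 4, -38, 43, -45, 10, 37] -> [37, 10, -45, 43, -38, 4, 9, 48, 15, -10] -> [10, -45, 43, -38, 4, 9, 48, 15, -10] -> [-45, -38, -10]
  [-27, 49, 3, 48, 30, -5, -10, -16, 22] -> [22, -16, -10, -5, 30, 48, 3, 49, -27] -> [-16, -10, -5, 30, 48, 3, 49, -27] -> [-16, -10, -5, -27]
  [4, -8, -25, -19] -> [-19, -25, -8, 4] -> [-25, -8, 4] -> [-25, -8]
  [31, 36, -42, 38, -41, -20] -> [-20, -41, 38, -42, 36, 31] -> [-41, 38, -42, 36, 31] -> [-41, -42]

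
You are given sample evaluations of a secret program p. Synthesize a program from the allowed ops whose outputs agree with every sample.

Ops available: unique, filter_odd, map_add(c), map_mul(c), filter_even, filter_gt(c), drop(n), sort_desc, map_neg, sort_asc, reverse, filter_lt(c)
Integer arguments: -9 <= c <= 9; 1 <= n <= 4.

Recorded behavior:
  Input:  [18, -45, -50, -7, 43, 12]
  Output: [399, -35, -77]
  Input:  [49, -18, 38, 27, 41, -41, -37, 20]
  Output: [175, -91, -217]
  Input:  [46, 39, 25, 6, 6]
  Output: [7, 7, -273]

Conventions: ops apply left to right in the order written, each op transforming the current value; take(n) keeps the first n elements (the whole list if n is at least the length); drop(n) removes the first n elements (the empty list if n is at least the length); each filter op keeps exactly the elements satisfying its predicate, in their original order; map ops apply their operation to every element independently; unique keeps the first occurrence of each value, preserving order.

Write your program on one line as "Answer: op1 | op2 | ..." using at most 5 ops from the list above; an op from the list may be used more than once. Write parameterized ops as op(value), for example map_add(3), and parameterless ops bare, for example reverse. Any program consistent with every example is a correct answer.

filter_even | sort_asc | map_add(-7) | map_mul(-7)

Check, running the answer program on each example:
  [18, -45, -50, -7, 43, 12] -> [18, -50, 12] -> [-50, 12, 18] -> [-57, 5, 11] -> [399, -35, -77]
  [49, -18, 38, 27, 41, -41, -37, 20] -> [-18, 38, 20] -> [-18, 20, 38] -> [-25, 13, 31] -> [175, -91, -217]
  [46, 39, 25, 6, 6] -> [46, 6, 6] -> [6, 6, 46] -> [-1, -1, 39] -> [7, 7, -273]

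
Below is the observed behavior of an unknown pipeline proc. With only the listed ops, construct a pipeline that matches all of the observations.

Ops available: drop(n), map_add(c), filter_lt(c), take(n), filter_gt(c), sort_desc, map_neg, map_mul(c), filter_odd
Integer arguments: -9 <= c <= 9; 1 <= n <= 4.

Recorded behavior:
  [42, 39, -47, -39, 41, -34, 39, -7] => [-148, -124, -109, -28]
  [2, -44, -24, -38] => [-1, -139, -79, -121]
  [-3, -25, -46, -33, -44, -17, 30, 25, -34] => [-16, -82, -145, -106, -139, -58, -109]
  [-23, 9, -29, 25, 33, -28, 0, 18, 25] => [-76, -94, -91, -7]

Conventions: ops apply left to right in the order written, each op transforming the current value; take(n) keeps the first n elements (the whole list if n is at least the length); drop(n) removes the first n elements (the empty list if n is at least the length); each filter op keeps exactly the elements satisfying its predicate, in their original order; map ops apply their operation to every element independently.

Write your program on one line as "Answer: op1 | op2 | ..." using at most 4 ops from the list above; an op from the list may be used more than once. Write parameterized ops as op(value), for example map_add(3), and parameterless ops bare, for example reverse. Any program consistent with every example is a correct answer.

map_mul(-3) | map_neg | map_add(-7) | filter_lt(0)

Check, running the answer program on each example:
  [42, 39, -47, -39, 41, -34, 39, -7] -> [-126, -117, 141, 117, -123, 102, -117, 21] -> [126, 117, -141, -117, 123, -102, 117, -21] -> [119, 110, -148, -124, 116, -109, 110, -28] -> [-148, -124, -109, -28]
  [2, -44, -24, -38] -> [-6, 132, 72, 114] -> [6, -132, -72, -114] -> [-1, -139, -79, -121] -> [-1, -139, -79, -121]
  [-3, -25, -46, -33, -44, -17, 30, 25, -34] -> [9, 75, 138, 99, 132, 51, -90, -75, 102] -> [-9, -75, -138, -99, -132, -51, 90, 75, -102] -> [-16, -82, -145, -106, -139, -58, 83, 68, -109] -> [-16, -82, -145, -106, -139, -58, -109]
  [-23, 9, -29, 25, 33, -28, 0, 18, 25] -> [69, -27, 87, -75, -99, 84, 0, -54, -75] -> [-69, 27, -87, 75, 99, -84, 0, 54, 75] -> [-76, 20, -94, 68, 92, -91, -7, 47, 68] -> [-76, -94, -91, -7]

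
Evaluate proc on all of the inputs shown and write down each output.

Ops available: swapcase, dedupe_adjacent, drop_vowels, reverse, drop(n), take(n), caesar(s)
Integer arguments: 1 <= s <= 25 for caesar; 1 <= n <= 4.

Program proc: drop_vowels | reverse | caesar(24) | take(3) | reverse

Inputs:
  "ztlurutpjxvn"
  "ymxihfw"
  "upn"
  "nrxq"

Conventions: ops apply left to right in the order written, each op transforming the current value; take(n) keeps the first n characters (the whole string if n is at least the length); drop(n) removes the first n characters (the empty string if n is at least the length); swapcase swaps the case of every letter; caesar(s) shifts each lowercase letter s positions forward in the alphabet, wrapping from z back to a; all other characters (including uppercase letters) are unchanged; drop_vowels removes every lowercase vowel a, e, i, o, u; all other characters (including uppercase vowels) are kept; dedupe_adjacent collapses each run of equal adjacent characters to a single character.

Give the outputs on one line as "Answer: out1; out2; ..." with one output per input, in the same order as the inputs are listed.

Execution, op by op:
  "ztlurutpjxvn" -> "ztlrtpjxvn" -> "nvxjptrltz" -> "ltvhnrpjrx" -> "ltv" -> "vtl"
  "ymxihfw" -> "ymxhfw" -> "wfhxmy" -> "udfvkw" -> "udf" -> "fdu"
  "upn" -> "pn" -> "np" -> "ln" -> "ln" -> "nl"
  "nrxq" -> "nrxq" -> "qxrn" -> "ovpl" -> "ovp" -> "pvo"

"vtl"; "fdu"; "nl"; "pvo"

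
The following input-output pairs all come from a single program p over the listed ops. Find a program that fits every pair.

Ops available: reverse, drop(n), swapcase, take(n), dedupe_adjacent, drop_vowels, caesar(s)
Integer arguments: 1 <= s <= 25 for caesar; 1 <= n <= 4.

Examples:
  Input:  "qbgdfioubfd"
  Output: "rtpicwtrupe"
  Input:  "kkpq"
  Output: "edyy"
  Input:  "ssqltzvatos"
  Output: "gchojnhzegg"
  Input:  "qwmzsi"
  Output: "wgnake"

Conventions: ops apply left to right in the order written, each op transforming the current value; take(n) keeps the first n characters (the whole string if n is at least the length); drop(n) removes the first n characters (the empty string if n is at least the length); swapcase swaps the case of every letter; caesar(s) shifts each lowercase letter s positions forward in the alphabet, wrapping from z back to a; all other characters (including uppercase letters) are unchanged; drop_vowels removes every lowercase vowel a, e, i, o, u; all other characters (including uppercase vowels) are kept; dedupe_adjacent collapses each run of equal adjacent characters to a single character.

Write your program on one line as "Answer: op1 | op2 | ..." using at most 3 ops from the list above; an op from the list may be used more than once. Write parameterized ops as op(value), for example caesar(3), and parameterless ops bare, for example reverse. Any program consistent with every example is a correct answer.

caesar(16) | reverse | caesar(24)

Check, running the answer program on each example:
  "qbgdfioubfd" -> "grwtvyekrvt" -> "tvrkeyvtwrg" -> "rtpicwtrupe"
  "kkpq" -> "aafg" -> "gfaa" -> "edyy"
  "ssqltzvatos" -> "iigbjplqjei" -> "iejqlpjbgii" -> "gchojnhzegg"
  "qwmzsi" -> "gmcpiy" -> "yipcmg" -> "wgnake"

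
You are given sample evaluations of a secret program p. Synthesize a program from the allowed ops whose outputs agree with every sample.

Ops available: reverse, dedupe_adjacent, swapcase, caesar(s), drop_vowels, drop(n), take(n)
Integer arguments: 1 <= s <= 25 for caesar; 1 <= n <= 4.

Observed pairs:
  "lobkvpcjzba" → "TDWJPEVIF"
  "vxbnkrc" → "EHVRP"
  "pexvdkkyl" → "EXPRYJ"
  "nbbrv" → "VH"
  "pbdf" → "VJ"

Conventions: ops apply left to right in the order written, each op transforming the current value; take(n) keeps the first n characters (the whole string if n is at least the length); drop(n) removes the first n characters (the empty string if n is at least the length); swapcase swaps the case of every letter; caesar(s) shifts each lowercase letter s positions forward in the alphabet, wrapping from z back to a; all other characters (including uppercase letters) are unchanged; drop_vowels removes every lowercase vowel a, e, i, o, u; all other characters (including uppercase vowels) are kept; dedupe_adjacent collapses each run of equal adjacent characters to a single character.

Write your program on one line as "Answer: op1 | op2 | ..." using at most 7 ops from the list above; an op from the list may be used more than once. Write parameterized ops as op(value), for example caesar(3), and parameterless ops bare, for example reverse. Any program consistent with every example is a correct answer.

reverse | caesar(20) | drop(1) | dedupe_adjacent | drop(1) | swapcase

Check, running the answer program on each example:
  "lobkvpcjzba" -> "abzjcpvkbol" -> "uvtdwjpevif" -> "vtdwjpevif" -> "vtdwjpevif" -> "tdwjpevif" -> "TDWJPEVIF"
  "vxbnkrc" -> "crknbxv" -> "wlehvrp" -> "lehvrp" -> "lehvrp" -> "ehvrp" -> "EHVRP"
  "pexvdkkyl" -> "lykkdvxep" -> "fseexpryj" -> "seexpryj" -> "sexpryj" -> "expryj" -> "EXPRYJ"
  "nbbrv" -> "vrbbn" -> "plvvh" -> "lvvh" -> "lvh" -> "vh" -> "VH"
  "pbdf" -> "fdbp" -> "zxvj" -> "xvj" -> "xvj" -> "vj" -> "VJ"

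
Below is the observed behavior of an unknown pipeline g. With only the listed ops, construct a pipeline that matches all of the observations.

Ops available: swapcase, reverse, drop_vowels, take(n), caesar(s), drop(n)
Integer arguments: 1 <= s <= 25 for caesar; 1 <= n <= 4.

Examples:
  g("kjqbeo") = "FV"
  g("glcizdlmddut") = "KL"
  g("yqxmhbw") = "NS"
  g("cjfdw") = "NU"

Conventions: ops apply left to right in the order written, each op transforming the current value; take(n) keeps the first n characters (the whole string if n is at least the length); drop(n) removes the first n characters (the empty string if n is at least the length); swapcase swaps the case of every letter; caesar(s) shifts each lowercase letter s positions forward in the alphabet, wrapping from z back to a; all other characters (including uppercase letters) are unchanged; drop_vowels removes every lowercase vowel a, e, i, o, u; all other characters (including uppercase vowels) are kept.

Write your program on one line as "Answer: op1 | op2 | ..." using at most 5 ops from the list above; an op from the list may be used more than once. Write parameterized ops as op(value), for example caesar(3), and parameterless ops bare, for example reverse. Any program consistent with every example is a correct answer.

reverse | caesar(15) | caesar(2) | take(2) | swapcase

Check, running the answer program on each example:
  "kjqbeo" -> "oebqjk" -> "dtqfyz" -> "fvshab" -> "fv" -> "FV"
  "glcizdlmddut" -> "tuddmldziclg" -> "ijssbasoxrav" -> "kluudcuqztcx" -> "kl" -> "KL"
  "yqxmhbw" -> "wbhmxqy" -> "lqwbmfn" -> "nsydohp" -> "ns" -> "NS"
  "cjfdw" -> "wdfjc" -> "lsuyr" -> "nuwat" -> "nu" -> "NU"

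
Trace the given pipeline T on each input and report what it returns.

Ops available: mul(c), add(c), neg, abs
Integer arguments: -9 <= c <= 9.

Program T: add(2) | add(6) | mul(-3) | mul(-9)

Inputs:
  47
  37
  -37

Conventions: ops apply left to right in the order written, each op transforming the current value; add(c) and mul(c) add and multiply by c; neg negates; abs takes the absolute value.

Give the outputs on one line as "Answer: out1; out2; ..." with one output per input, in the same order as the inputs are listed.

Execution, op by op:
  47 -> 49 -> 55 -> -165 -> 1485
  37 -> 39 -> 45 -> -135 -> 1215
  -37 -> -35 -> -29 -> 87 -> -783

1485; 1215; -783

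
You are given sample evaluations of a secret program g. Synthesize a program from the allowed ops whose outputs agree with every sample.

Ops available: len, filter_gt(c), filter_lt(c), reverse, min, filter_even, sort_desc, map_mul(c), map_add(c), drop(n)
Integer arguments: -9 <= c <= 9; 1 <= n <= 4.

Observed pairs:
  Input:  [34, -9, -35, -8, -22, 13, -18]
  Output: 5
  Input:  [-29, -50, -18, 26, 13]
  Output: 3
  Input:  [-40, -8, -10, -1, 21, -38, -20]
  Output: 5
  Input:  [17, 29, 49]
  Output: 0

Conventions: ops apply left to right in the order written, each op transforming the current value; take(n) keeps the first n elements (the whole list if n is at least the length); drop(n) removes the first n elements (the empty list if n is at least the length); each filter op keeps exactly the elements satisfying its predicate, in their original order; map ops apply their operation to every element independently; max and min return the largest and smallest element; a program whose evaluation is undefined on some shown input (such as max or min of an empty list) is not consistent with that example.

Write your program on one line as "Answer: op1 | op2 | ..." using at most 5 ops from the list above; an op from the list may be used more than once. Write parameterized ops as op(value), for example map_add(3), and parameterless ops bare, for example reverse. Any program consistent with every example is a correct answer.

filter_lt(-2) | map_add(-6) | map_mul(-5) | len

Check, running the answer program on each example:
  [34, -9, -35, -8, -22, 13, -18] -> [-9, -35, -8, -22, -18] -> [-15, -41, -14, -28, -24] -> [75, 205, 70, 140, 120] -> 5
  [-29, -50, -18, 26, 13] -> [-29, -50, -18] -> [-35, -56, -24] -> [175, 280, 120] -> 3
  [-40, -8, -10, -1, 21, -38, -20] -> [-40, -8, -10, -38, -20] -> [-46, -14, -16, -44, -26] -> [230, 70, 80, 220, 130] -> 5
  [17, 29, 49] -> [] -> [] -> [] -> 0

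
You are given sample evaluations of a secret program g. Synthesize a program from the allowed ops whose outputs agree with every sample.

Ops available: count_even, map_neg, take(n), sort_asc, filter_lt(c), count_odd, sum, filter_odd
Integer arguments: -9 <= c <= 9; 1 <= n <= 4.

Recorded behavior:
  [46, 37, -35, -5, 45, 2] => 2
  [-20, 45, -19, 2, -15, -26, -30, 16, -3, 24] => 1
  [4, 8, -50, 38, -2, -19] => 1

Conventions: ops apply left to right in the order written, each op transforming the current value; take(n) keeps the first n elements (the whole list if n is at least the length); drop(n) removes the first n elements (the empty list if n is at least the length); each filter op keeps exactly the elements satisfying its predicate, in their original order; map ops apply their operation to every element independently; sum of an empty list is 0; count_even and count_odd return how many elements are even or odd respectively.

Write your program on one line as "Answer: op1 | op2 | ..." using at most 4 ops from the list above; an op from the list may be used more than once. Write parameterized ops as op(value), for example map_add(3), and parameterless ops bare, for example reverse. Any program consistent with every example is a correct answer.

filter_lt(-3) | take(2) | count_odd

Check, running the answer program on each example:
  [46, 37, -35, -5, 45, 2] -> [-35, -5] -> [-35, -5] -> 2
  [-20, 45, -19, 2, -15, -26, -30, 16, -3, 24] -> [-20, -19, -15, -26, -30] -> [-20, -19] -> 1
  [4, 8, -50, 38, -2, -19] -> [-50, -19] -> [-50, -19] -> 1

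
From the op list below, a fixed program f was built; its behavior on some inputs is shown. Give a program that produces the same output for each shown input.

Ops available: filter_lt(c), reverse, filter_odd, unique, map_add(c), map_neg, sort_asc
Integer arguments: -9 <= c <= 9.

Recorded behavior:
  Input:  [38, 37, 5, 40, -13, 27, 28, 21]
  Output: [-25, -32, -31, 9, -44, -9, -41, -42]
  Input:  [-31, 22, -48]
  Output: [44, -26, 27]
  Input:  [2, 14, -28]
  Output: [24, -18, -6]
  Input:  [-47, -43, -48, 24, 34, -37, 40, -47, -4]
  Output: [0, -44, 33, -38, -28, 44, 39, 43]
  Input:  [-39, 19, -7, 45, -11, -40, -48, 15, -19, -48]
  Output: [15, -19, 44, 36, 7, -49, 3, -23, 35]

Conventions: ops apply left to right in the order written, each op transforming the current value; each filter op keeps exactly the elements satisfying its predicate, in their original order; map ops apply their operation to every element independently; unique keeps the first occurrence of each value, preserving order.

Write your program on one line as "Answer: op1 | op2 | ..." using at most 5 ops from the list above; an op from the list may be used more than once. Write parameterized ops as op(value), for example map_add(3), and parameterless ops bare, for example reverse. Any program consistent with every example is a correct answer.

unique | map_add(-2) | map_neg | map_add(-6) | reverse

Check, running the answer program on each example:
  [38, 37, 5, 40, -13, 27, 28, 21] -> [38, 37, 5, 40, -13, 27, 28, 21] -> [36, 35, 3, 38, -15, 25, 26, 19] -> [-36, -35, -3, -38, 15, -25, -26, -19] -> [-42, -41, -9, -44, 9, -31, -32, -25] -> [-25, -32, -31, 9, -44, -9, -41, -42]
  [-31, 22, -48] -> [-31, 22, -48] -> [-33, 20, -50] -> [33, -20, 50] -> [27, -26, 44] -> [44, -26, 27]
  [2, 14, -28] -> [2, 14, -28] -> [0, 12, -30] -> [0, -12, 30] -> [-6, -18, 24] -> [24, -18, -6]
  [-47, -43, -48, 24, 34, -37, 40, -47, -4] -> [-47, -43, -48, 24, 34, -37, 40, -4] -> [-49, -45, -50, 22, 32, -39, 38, -6] -> [49, 45, 50, -22, -32, 39, -38, 6] -> [43, 39, 44, -28, -38, 33, -44, 0] -> [0, -44, 33, -38, -28, 44, 39, 43]
  [-39, 19, -7, 45, -11, -40, -48, 15, -19, -48] -> [-39, 19, -7, 45, -11, -40, -48, 15, -19] -> [-41, 17, -9, 43, -13, -42, -50, 13, -21] -> [41, -17, 9, -43, 13, 42, 50, -13, 21] -> [35, -23, 3, -49, 7, 36, 44, -19, 15] -> [15, -19, 44, 36, 7, -49, 3, -23, 35]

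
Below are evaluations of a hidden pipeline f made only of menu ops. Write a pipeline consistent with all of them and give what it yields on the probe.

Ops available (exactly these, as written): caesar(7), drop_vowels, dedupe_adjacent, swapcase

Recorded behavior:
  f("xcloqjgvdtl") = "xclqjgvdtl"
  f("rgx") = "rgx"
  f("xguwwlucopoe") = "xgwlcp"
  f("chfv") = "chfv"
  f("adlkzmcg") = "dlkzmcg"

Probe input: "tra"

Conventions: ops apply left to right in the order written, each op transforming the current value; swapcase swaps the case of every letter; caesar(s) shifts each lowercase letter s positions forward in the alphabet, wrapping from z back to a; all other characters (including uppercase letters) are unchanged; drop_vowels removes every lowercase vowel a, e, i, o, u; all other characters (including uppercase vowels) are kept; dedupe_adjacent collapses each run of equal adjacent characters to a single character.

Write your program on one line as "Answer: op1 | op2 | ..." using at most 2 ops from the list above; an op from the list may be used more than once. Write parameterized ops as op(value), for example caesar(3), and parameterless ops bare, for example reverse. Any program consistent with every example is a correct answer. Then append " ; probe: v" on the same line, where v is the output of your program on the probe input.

drop_vowels | dedupe_adjacent ; probe: "tr"

Check, running the answer program on each example:
  "xcloqjgvdtl" -> "xclqjgvdtl" -> "xclqjgvdtl"
  "rgx" -> "rgx" -> "rgx"
  "xguwwlucopoe" -> "xgwwlcp" -> "xgwlcp"
  "chfv" -> "chfv" -> "chfv"
  "adlkzmcg" -> "dlkzmcg" -> "dlkzmcg"
  probe: "tra" -> "tr" -> "tr"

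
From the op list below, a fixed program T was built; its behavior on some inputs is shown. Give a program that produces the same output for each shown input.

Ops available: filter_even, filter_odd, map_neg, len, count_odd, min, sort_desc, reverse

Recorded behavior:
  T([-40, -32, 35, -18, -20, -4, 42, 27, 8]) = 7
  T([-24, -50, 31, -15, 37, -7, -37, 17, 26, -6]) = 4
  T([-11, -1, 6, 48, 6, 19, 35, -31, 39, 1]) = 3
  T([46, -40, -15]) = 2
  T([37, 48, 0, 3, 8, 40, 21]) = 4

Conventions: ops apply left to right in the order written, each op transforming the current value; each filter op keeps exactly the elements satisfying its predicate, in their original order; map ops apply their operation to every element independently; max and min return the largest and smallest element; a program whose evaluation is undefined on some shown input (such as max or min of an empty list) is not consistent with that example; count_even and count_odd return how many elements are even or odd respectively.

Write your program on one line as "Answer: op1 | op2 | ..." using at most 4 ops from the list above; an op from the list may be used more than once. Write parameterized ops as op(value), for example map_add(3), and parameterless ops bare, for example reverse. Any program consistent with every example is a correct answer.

sort_desc | reverse | filter_even | len

Check, running the answer program on each example:
  [-40, -32, 35, -18, -20, -4, 42, 27, 8] -> [42, 35, 27, 8, -4, -18, -20, -32, -40] -> [-40, -32, -20, -18, -4, 8, 27, 35, 42] -> [-40, -32, -20, -18, -4, 8, 42] -> 7
  [-24, -50, 31, -15, 37, -7, -37, 17, 26, -6] -> [37, 31, 26, 17, -6, -7, -15, -24, -37, -50] -> [-50, -37, -24, -15, -7, -6, 17, 26, 31, 37] -> [-50, -24, -6, 26] -> 4
  [-11, -1, 6, 48, 6, 19, 35, -31, 39, 1] -> [48, 39, 35, 19, 6, 6, 1, -1, -11, -31] -> [-31, -11, -1, 1, 6, 6, 19, 35, 39, 48] -> [6, 6, 48] -> 3
  [46, -40, -15] -> [46, -15, -40] -> [-40, -15, 46] -> [-40, 46] -> 2
  [37, 48, 0, 3, 8, 40, 21] -> [48, 40, 37, 21, 8, 3, 0] -> [0, 3, 8, 21, 37, 40, 48] -> [0, 8, 40, 48] -> 4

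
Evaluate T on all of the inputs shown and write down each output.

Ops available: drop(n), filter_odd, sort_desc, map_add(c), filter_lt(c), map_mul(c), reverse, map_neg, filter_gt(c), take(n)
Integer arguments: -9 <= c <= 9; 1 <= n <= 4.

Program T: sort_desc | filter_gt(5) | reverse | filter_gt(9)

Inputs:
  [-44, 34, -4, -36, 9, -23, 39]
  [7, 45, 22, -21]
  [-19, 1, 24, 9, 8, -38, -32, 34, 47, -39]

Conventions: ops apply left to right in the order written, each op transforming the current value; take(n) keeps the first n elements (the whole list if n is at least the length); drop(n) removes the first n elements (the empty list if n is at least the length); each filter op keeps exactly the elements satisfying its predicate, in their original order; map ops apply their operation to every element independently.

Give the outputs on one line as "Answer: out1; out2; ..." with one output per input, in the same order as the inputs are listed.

Execution, op by op:
  [-44, 34, -4, -36, 9, -23, 39] -> [39, 34, 9, -4, -23, -36, -44] -> [39, 34, 9] -> [9, 34, 39] -> [34, 39]
  [7, 45, 22, -21] -> [45, 22, 7, -21] -> [45, 22, 7] -> [7, 22, 45] -> [22, 45]
  [-19, 1, 24, 9, 8, -38, -32, 34, 47, -39] -> [47, 34, 24, 9, 8, 1, -19, -32, -38, -39] -> [47, 34, 24, 9, 8] -> [8, 9, 24, 34, 47] -> [24, 34, 47]

[34, 39]; [22, 45]; [24, 34, 47]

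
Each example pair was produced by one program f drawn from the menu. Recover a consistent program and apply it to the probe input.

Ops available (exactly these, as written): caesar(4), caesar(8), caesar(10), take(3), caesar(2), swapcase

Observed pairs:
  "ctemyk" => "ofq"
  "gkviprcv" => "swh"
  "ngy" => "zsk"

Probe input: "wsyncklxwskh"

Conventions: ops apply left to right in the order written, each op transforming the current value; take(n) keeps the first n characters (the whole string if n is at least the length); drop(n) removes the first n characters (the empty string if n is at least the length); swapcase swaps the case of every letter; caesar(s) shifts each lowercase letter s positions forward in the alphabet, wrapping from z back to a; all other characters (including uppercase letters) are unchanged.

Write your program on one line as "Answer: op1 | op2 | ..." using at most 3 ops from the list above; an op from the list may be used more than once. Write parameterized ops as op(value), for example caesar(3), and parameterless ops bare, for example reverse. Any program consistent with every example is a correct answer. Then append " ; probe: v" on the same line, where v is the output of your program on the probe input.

take(3) | caesar(10) | caesar(2) ; probe: "iek"

Check, running the answer program on each example:
  "ctemyk" -> "cte" -> "mdo" -> "ofq"
  "gkviprcv" -> "gkv" -> "quf" -> "swh"
  "ngy" -> "ngy" -> "xqi" -> "zsk"
  probe: "wsyncklxwskh" -> "wsy" -> "gci" -> "iek"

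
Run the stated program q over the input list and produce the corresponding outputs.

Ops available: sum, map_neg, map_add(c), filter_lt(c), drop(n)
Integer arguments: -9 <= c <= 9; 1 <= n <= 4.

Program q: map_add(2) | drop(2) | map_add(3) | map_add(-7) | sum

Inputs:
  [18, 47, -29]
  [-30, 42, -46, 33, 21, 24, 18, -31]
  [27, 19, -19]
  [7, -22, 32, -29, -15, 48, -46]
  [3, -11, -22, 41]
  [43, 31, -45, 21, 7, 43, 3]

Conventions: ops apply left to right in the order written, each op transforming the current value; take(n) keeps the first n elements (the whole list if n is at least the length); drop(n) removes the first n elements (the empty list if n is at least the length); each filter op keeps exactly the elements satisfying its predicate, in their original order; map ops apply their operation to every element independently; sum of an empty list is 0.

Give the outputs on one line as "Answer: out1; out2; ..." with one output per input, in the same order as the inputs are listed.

-31; 7; -21; -20; 15; 19

Execution, op by op:
  [18, 47, -29] -> [20, 49, -27] -> [-27] -> [-24] -> [-31] -> -31
  [-30, 42, -46, 33, 21, 24, 18, -31] -> [-28, 44, -44, 35, 23, 26, 20, -29] -> [-44, 35, 23, 26, 20, -29] -> [-41, 38, 26, 29, 23, -26] -> [-48, 31, 19, 22, 16, -33] -> 7
  [27, 19, -19] -> [29, 21, -17] -> [-17] -> [-14] -> [-21] -> -21
  [7, -22, 32, -29, -15, 48, -46] -> [9, -20, 34, -27, -13, 50, -44] -> [34, -27, -13, 50, -44] -> [37, -24, -10, 53, -41] -> [30, -31, -17, 46, -48] -> -20
  [3, -11, -22, 41] -> [5, -9, -20, 43] -> [-20, 43] -> [-17, 46] -> [-24, 39] -> 15
  [43, 31, -45, 21, 7, 43, 3] -> [45, 33, -43, 23, 9, 45, 5] -> [-43, 23, 9, 45, 5] -> [-40, 26, 12, 48, 8] -> [-47, 19, 5, 41, 1] -> 19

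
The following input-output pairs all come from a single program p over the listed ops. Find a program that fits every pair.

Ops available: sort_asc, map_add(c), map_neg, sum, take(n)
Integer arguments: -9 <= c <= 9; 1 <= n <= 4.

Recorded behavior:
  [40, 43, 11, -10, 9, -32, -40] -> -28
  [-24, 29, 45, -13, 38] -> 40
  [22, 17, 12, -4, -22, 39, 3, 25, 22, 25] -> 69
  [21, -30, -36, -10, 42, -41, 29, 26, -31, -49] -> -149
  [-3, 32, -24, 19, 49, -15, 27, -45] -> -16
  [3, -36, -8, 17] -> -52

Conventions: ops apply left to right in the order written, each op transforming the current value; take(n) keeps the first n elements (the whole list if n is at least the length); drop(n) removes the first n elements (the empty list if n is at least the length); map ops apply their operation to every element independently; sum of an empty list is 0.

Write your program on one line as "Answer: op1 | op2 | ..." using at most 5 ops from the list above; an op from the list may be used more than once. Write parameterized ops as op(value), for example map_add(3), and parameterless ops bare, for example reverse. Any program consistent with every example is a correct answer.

map_add(6) | map_add(-9) | sort_asc | map_add(-4) | sum

Check, running the answer program on each example:
  [40, 43, 11, -10, 9, -32, -40] -> [46, 49, 17, -4, 15, -26, -34] -> [37, 40, 8, -13, 6, -35, -43] -> [-43, -35, -13, 6, 8, 37, 40] -> [-47, -39, -17, 2, 4, 33, 36] -> -28
  [-24, 29, 45, -13, 38] -> [-18, 35, 51, -7, 44] -> [-27, 26, 42, -16, 35] -> [-27, -16, 26, 35, 42] -> [-31, -20, 22, 31, 38] -> 40
  [22, 17, 12, -4, -22, 39, 3, 25, 22, 25] -> [28, 23, 18, 2, -16, 45, 9, 31, 28, 31] -> [19, 14, 9, -7, -25, 36, 0, 22, 19, 22] -> [-25, -7, 0, 9, 14, 19, 19, 22, 22, 36] -> [-29, -11, -4, 5, 10, 15, 15, 18, 18, 32] -> 69
  [21, -30, -36, -10, 42, -41, 29, 26, -31, -49] -> [27, -24, -30, -4, 48, -35, 35, 32, -25, -43] -> [18, -33, -39, -13, 39, -44, 26, 23, -34, -52] -> [-52, -44, -39, -34, -33, -13, 18, 23, 26, 39] -> [-56, -48, -43, -38, -37, -17, 14, 19, 22, 35] -> -149
  [-3, 32, -24, 19, 49, -15, 27, -45] -> [3, 38, -18, 25, 55, -9, 33, -39] -> [-6, 29, -27, 16, 46, -18, 24, -48] -> [-48, -27, -18, -6, 16, 24, 29, 46] -> [-52, -31, -22, -10, 12, 20, 25, 42] -> -16
  [3, -36, -8, 17] -> [9, -30, -2, 23] -> [0, -39, -11, 14] -> [-39, -11, 0, 14] -> [-43, -15, -4, 10] -> -52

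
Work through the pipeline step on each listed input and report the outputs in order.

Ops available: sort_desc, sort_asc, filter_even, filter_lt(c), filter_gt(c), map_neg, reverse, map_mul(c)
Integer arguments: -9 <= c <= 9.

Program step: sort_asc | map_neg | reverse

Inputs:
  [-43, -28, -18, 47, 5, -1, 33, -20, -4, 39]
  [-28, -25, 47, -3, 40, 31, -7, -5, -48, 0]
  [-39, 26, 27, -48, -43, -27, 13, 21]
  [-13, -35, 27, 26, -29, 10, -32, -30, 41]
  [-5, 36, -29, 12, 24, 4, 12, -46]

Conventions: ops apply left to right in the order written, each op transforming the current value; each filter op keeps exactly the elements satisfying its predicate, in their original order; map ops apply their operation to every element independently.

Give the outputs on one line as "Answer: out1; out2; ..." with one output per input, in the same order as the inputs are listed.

[-47, -39, -33, -5, 1, 4, 18, 20, 28, 43]; [-47, -40, -31, 0, 3, 5, 7, 25, 28, 48]; [-27, -26, -21, -13, 27, 39, 43, 48]; [-41, -27, -26, -10, 13, 29, 30, 32, 35]; [-36, -24, -12, -12, -4, 5, 29, 46]

Execution, op by op:
  [-43, -28, -18, 47, 5, -1, 33, -20, -4, 39] -> [-43, -28, -20, -18, -4, -1, 5, 33, 39, 47] -> [43, 28, 20, 18, 4, 1, -5, -33, -39, -47] -> [-47, -39, -33, -5, 1, 4, 18, 20, 28, 43]
  [-28, -25, 47, -3, 40, 31, -7, -5, -48, 0] -> [-48, -28, -25, -7, -5, -3, 0, 31, 40, 47] -> [48, 28, 25, 7, 5, 3, 0, -31, -40, -47] -> [-47, -40, -31, 0, 3, 5, 7, 25, 28, 48]
  [-39, 26, 27, -48, -43, -27, 13, 21] -> [-48, -43, -39, -27, 13, 21, 26, 27] -> [48, 43, 39, 27, -13, -21, -26, -27] -> [-27, -26, -21, -13, 27, 39, 43, 48]
  [-13, -35, 27, 26, -29, 10, -32, -30, 41] -> [-35, -32, -30, -29, -13, 10, 26, 27, 41] -> [35, 32, 30, 29, 13, -10, -26, -27, -41] -> [-41, -27, -26, -10, 13, 29, 30, 32, 35]
  [-5, 36, -29, 12, 24, 4, 12, -46] -> [-46, -29, -5, 4, 12, 12, 24, 36] -> [46, 29, 5, -4, -12, -12, -24, -36] -> [-36, -24, -12, -12, -4, 5, 29, 46]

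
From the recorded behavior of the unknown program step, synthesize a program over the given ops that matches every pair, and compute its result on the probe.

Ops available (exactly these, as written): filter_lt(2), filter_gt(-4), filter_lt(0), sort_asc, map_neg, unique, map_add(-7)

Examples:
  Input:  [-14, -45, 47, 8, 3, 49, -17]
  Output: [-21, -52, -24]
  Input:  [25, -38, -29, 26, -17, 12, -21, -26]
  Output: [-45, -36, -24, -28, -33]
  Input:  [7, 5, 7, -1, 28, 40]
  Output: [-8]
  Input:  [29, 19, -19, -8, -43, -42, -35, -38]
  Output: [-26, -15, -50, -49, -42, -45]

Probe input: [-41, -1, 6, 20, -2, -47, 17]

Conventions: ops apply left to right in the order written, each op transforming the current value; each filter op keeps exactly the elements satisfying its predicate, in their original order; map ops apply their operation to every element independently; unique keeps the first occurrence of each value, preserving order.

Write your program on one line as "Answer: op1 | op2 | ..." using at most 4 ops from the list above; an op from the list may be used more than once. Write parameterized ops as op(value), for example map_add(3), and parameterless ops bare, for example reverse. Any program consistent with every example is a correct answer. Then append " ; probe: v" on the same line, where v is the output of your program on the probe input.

unique | filter_lt(0) | map_add(-7) ; probe: [-48, -8, -9, -54]

Check, running the answer program on each example:
  [-14, -45, 47, 8, 3, 49, -17] -> [-14, -45, 47, 8, 3, 49, -17] -> [-14, -45, -17] -> [-21, -52, -24]
  [25, -38, -29, 26, -17, 12, -21, -26] -> [25, -38, -29, 26, -17, 12, -21, -26] -> [-38, -29, -17, -21, -26] -> [-45, -36, -24, -28, -33]
  [7, 5, 7, -1, 28, 40] -> [7, 5, -1, 28, 40] -> [-1] -> [-8]
  [29, 19, -19, -8, -43, -42, -35, -38] -> [29, 19, -19, -8, -43, -42, -35, -38] -> [-19, -8, -43, -42, -35, -38] -> [-26, -15, -50, -49, -42, -45]
  probe: [-41, -1, 6, 20, -2, -47, 17] -> [-41, -1, 6, 20, -2, -47, 17] -> [-41, -1, -2, -47] -> [-48, -8, -9, -54]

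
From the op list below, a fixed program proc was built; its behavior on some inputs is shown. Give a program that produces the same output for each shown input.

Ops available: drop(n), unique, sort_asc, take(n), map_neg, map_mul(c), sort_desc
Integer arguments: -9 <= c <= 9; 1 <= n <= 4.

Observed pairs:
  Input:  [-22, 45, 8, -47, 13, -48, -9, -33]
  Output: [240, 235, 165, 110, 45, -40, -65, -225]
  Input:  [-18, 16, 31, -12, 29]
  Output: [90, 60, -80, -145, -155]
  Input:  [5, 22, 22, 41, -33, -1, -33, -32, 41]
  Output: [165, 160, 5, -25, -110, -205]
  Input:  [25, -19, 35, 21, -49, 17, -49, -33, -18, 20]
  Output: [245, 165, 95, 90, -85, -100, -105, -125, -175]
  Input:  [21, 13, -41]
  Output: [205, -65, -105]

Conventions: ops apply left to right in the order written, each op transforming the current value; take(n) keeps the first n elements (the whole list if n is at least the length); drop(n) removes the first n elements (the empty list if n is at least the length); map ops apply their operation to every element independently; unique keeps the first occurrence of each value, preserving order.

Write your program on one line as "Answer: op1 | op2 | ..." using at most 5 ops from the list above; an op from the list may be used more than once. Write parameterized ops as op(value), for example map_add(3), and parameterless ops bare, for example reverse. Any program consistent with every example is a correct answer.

map_neg | sort_desc | unique | map_mul(-5) | map_mul(-1)

Check, running the answer program on each example:
  [-22, 45, 8, -47, 13, -48, -9, -33] -> [22, -45, -8, 47, -13, 48, 9, 33] -> [48, 47, 33, 22, 9, -8, -13, -45] -> [48, 47, 33, 22, 9, -8, -13, -45] -> [-240, -235, -165, -110, -45, 40, 65, 225] -> [240, 235, 165, 110, 45, -40, -65, -225]
  [-18, 16, 31, -12, 29] -> [18, -16, -31, 12, -29] -> [18, 12, -16, -29, -31] -> [18, 12, -16, -29, -31] -> [-90, -60, 80, 145, 155] -> [90, 60, -80, -145, -155]
  [5, 22, 22, 41, -33, -1, -33, -32, 41] -> [-5, -22, -22, -41, 33, 1, 33, 32, -41] -> [33, 33, 32, 1, -5, -22, -22, -41, -41] -> [33, 32, 1, -5, -22, -41] -> [-165, -160, -5, 25, 110, 205] -> [165, 160, 5, -25, -110, -205]
  [25, -19, 35, 21, -49, 17, -49, -33, -18, 20] -> [-25, 19, -35, -21, 49, -17, 49, 33, 18, -20] -> [49, 49, 33, 19, 18, -17, -20, -21, -25, -35] -> [49, 33, 19, 18, -17, -20, -21, -25, -35] -> [-245, -165, -95, -90, 85, 100, 105, 125, 175] -> [245, 165, 95, 90, -85, -100, -105, -125, -175]
  [21, 13, -41] -> [-21, -13, 41] -> [41, -13, -21] -> [41, -13, -21] -> [-205, 65, 105] -> [205, -65, -105]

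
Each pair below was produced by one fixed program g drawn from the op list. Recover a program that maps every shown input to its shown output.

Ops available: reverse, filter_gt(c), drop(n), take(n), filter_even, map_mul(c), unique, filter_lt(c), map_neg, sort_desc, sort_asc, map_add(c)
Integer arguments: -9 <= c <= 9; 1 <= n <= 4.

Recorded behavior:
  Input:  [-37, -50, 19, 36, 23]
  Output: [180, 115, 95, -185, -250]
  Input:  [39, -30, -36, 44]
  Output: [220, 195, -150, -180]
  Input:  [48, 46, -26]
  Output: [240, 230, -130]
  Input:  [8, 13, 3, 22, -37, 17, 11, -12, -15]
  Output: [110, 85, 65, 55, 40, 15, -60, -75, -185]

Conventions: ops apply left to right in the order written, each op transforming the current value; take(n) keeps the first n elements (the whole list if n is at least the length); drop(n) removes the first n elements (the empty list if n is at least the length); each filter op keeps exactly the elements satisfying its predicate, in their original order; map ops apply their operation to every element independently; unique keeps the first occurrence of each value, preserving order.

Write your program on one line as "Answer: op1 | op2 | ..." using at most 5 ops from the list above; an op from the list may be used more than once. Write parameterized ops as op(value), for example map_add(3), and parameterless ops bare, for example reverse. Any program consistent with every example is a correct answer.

reverse | sort_asc | map_mul(5) | sort_desc

Check, running the answer program on each example:
  [-37, -50, 19, 36, 23] -> [23, 36, 19, -50, -37] -> [-50, -37, 19, 23, 36] -> [-250, -185, 95, 115, 180] -> [180, 115, 95, -185, -250]
  [39, -30, -36, 44] -> [44, -36, -30, 39] -> [-36, -30, 39, 44] -> [-180, -150, 195, 220] -> [220, 195, -150, -180]
  [48, 46, -26] -> [-26, 46, 48] -> [-26, 46, 48] -> [-130, 230, 240] -> [240, 230, -130]
  [8, 13, 3, 22, -37, 17, 11, -12, -15] -> [-15, -12, 11, 17, -37, 22, 3, 13, 8] -> [-37, -15, -12, 3, 8, 11, 13, 17, 22] -> [-185, -75, -60, 15, 40, 55, 65, 85, 110] -> [110, 85, 65, 55, 40, 15, -60, -75, -185]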